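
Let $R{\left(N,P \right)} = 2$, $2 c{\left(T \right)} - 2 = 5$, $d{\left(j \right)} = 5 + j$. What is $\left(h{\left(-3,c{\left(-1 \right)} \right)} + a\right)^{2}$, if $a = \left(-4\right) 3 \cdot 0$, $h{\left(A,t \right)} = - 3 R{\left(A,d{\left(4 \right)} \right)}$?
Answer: $36$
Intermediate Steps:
$c{\left(T \right)} = \frac{7}{2}$ ($c{\left(T \right)} = 1 + \frac{1}{2} \cdot 5 = 1 + \frac{5}{2} = \frac{7}{2}$)
$h{\left(A,t \right)} = -6$ ($h{\left(A,t \right)} = \left(-3\right) 2 = -6$)
$a = 0$ ($a = \left(-12\right) 0 = 0$)
$\left(h{\left(-3,c{\left(-1 \right)} \right)} + a\right)^{2} = \left(-6 + 0\right)^{2} = \left(-6\right)^{2} = 36$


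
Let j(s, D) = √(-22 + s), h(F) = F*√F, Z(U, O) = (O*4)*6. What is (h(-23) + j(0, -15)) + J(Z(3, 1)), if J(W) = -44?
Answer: -44 + I*√22 - 23*I*√23 ≈ -44.0 - 105.61*I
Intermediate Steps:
Z(U, O) = 24*O (Z(U, O) = (4*O)*6 = 24*O)
h(F) = F^(3/2)
(h(-23) + j(0, -15)) + J(Z(3, 1)) = ((-23)^(3/2) + √(-22 + 0)) - 44 = (-23*I*√23 + √(-22)) - 44 = (-23*I*√23 + I*√22) - 44 = (I*√22 - 23*I*√23) - 44 = -44 + I*√22 - 23*I*√23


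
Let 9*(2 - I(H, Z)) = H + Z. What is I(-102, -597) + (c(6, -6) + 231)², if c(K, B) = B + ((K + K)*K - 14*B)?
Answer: 435722/3 ≈ 1.4524e+5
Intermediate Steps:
c(K, B) = -13*B + 2*K² (c(K, B) = B + ((2*K)*K - 14*B) = B + (2*K² - 14*B) = B + (-14*B + 2*K²) = -13*B + 2*K²)
I(H, Z) = 2 - H/9 - Z/9 (I(H, Z) = 2 - (H + Z)/9 = 2 + (-H/9 - Z/9) = 2 - H/9 - Z/9)
I(-102, -597) + (c(6, -6) + 231)² = (2 - ⅑*(-102) - ⅑*(-597)) + ((-13*(-6) + 2*6²) + 231)² = (2 + 34/3 + 199/3) + ((78 + 2*36) + 231)² = 239/3 + ((78 + 72) + 231)² = 239/3 + (150 + 231)² = 239/3 + 381² = 239/3 + 145161 = 435722/3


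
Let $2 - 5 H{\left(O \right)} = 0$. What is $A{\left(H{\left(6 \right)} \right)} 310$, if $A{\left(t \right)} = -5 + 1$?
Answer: $-1240$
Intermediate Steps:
$H{\left(O \right)} = \frac{2}{5}$ ($H{\left(O \right)} = \frac{2}{5} - 0 = \frac{2}{5} + 0 = \frac{2}{5}$)
$A{\left(t \right)} = -4$
$A{\left(H{\left(6 \right)} \right)} 310 = \left(-4\right) 310 = -1240$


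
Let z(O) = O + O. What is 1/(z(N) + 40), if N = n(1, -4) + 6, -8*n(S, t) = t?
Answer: 1/53 ≈ 0.018868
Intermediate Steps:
n(S, t) = -t/8
N = 13/2 (N = -1/8*(-4) + 6 = 1/2 + 6 = 13/2 ≈ 6.5000)
z(O) = 2*O
1/(z(N) + 40) = 1/(2*(13/2) + 40) = 1/(13 + 40) = 1/53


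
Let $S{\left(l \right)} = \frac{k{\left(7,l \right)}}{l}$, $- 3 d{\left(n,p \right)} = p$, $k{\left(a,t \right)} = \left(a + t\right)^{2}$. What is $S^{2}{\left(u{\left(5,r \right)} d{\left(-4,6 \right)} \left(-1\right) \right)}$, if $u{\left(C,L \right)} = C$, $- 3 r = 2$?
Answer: $\frac{83521}{100} \approx 835.21$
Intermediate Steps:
$r = - \frac{2}{3}$ ($r = \left(- \frac{1}{3}\right) 2 = - \frac{2}{3} \approx -0.66667$)
$d{\left(n,p \right)} = - \frac{p}{3}$
$S{\left(l \right)} = \frac{\left(7 + l\right)^{2}}{l}$
$S^{2}{\left(u{\left(5,r \right)} d{\left(-4,6 \right)} \left(-1\right) \right)} = \left(\frac{\left(7 + 5 \left(\left(- \frac{1}{3}\right) 6\right) \left(-1\right)\right)^{2}}{5 \left(\left(- \frac{1}{3}\right) 6\right) \left(-1\right)}\right)^{2} = \left(\frac{\left(7 + 5 \left(-2\right) \left(-1\right)\right)^{2}}{5 \left(-2\right) \left(-1\right)}\right)^{2} = \left(\frac{\left(7 - -10\right)^{2}}{\left(-10\right) \left(-1\right)}\right)^{2} = \left(\frac{\left(7 + 10\right)^{2}}{10}\right)^{2} = \left(\frac{17^{2}}{10}\right)^{2} = \left(\frac{1}{10} \cdot 289\right)^{2} = \left(\frac{289}{10}\right)^{2} = \frac{83521}{100}$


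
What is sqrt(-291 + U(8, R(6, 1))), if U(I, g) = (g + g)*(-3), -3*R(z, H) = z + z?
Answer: I*sqrt(267) ≈ 16.34*I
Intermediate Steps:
R(z, H) = -2*z/3 (R(z, H) = -(z + z)/3 = -2*z/3)
U(I, g) = -6*g (U(I, g) = (2*g)*(-3) = -6*g)
sqrt(-291 + U(8, R(6, 1))) = sqrt(-291 - (-4)*6) = sqrt(-291 - 6*(-4)) = sqrt(-291 + 24) = sqrt(-267) = I*sqrt(267)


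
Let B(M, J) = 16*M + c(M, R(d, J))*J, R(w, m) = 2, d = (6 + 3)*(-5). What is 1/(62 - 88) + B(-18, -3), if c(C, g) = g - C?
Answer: -9049/26 ≈ -348.04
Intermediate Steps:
d = -45 (d = 9*(-5) = -45)
B(M, J) = 16*M + J*(2 - M) (B(M, J) = 16*M + (2 - M)*J = 16*M + J*(2 - M))
1/(62 - 88) + B(-18, -3) = 1/(62 - 88) + (16*(-18) - 1*(-3)*(-2 - 18)) = 1/(-26) + (-288 - 1*(-3)*(-20)) = -1/26 + (-288 - 60) = -1/26 - 348 = -9049/26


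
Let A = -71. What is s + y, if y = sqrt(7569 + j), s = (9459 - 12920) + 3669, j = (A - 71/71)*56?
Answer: 208 + 3*sqrt(393) ≈ 267.47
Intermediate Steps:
j = -4032 (j = (-71 - 71/71)*56 = (-71 - 71*1/71)*56 = (-71 - 1)*56 = -72*56 = -4032)
s = 208 (s = -3461 + 3669 = 208)
y = 3*sqrt(393) (y = sqrt(7569 - 4032) = sqrt(3537) = 3*sqrt(393) ≈ 59.473)
s + y = 208 + 3*sqrt(393)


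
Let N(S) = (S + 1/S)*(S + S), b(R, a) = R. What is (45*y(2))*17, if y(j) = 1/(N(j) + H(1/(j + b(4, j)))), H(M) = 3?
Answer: 765/13 ≈ 58.846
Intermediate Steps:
N(S) = 2*S*(S + 1/S) (N(S) = (S + 1/S)*(2*S) = 2*S*(S + 1/S))
y(j) = 1/(5 + 2*j²) (y(j) = 1/((2 + 2*j²) + 3) = 1/(5 + 2*j²))
(45*y(2))*17 = (45/(5 + 2*2²))*17 = (45/(5 + 2*4))*17 = (45/(5 + 8))*17 = (45/13)*17 = 765/13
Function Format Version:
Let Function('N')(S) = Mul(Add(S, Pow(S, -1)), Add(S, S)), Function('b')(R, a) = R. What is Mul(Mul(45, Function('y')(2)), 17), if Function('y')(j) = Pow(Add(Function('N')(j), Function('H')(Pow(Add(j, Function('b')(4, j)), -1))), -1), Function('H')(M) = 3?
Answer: Rational(765, 13) ≈ 58.846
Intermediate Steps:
Function('N')(S) = Mul(2, S, Add(S, Pow(S, -1))) (Function('N')(S) = Mul(Add(S, Pow(S, -1)), Mul(2, S)) = Mul(2, S, Add(S, Pow(S, -1))))
Function('y')(j) = Pow(Add(5, Mul(2, Pow(j, 2))), -1) (Function('y')(j) = Pow(Add(Add(2, Mul(2, Pow(j, 2))), 3), -1) = Pow(Add(5, Mul(2, Pow(j, 2))), -1))
Mul(Mul(45, Function('y')(2)), 17) = Mul(Mul(45, Pow(Add(5, Mul(2, Pow(2, 2))), -1)), 17) = Mul(Mul(45, Pow(Add(5, Mul(2, 4)), -1)), 17) = Mul(Mul(45, Pow(Add(5, 8), -1)), 17) = Mul(Mul(45, Pow(13, -1)), 17) = Mul(Mul(45, Rational(1, 13)), 17) = Mul(Rational(45, 13), 17) = Rational(765, 13)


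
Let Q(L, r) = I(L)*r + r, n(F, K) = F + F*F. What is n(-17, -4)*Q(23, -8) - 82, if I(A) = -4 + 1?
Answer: 4270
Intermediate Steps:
n(F, K) = F + F²
I(A) = -3
Q(L, r) = -2*r (Q(L, r) = -3*r + r = -2*r)
n(-17, -4)*Q(23, -8) - 82 = (-17*(1 - 17))*(-2*(-8)) - 82 = -17*(-16)*16 - 82 = 272*16 - 82 = 4352 - 82 = 4270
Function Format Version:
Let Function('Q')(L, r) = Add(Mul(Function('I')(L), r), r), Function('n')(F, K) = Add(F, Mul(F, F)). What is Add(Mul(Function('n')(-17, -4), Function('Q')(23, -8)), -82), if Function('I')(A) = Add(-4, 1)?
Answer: 4270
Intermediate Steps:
Function('n')(F, K) = Add(F, Pow(F, 2))
Function('I')(A) = -3
Function('Q')(L, r) = Mul(-2, r) (Function('Q')(L, r) = Add(Mul(-3, r), r) = Mul(-2, r))
Add(Mul(Function('n')(-17, -4), Function('Q')(23, -8)), -82) = Add(Mul(Mul(-17, Add(1, -17)), Mul(-2, -8)), -82) = Add(Mul(Mul(-17, -16), 16), -82) = Add(Mul(272, 16), -82) = Add(4352, -82) = 4270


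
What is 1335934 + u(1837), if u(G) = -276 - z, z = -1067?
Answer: 1336725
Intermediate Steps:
u(G) = 791 (u(G) = -276 - 1*(-1067) = -276 + 1067 = 791)
1335934 + u(1837) = 1335934 + 791 = 1336725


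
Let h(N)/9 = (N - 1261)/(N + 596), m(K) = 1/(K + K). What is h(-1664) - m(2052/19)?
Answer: 473761/19224 ≈ 24.644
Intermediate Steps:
m(K) = 1/(2*K)
h(N) = 9*(-1261 + N)/(596 + N) (h(N) = 9*((N - 1261)/(N + 596)) = 9*((-1261 + N)/(596 + N)) = 9*(-1261 + N)/(596 + N))
h(-1664) - m(2052/19) = 9*(-1261 - 1664)/(596 - 1664) - 1/(2*(2052/19)) = 9*(-2925)/(-1068) - 1/(2*(2052*(1/19))) = 9*(-1/1068)*(-2925) - 1/(2*108) = 8775/356 - 1/(2*108) = 8775/356 - 1*1/216 = 8775/356 - 1/216 = 473761/19224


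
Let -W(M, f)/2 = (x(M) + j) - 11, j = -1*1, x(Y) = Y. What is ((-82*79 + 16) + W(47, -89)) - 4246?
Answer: -10778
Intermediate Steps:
j = -1
W(M, f) = 24 - 2*M (W(M, f) = -2*((M - 1) - 11) = -2*((-1 + M) - 11) = -2*(-12 + M) = 24 - 2*M)
((-82*79 + 16) + W(47, -89)) - 4246 = ((-82*79 + 16) + (24 - 2*47)) - 4246 = ((-6478 + 16) + (24 - 94)) - 4246 = (-6462 - 70) - 4246 = -6532 - 4246 = -10778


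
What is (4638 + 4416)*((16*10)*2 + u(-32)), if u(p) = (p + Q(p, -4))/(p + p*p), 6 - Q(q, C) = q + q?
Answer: 718611453/248 ≈ 2.8976e+6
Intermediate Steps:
Q(q, C) = 6 - 2*q (Q(q, C) = 6 - (q + q) = 6 - 2*q)
u(p) = (6 - p)/(p + p²) (u(p) = (p + (6 - 2*p))/(p + p*p) = (6 - p)/(p + p²))
(4638 + 4416)*((16*10)*2 + u(-32)) = (4638 + 4416)*((16*10)*2 + (6 - 1*(-32))/((-32)*(1 - 32))) = 9054*(160*2 - 1/32*(6 + 32)/(-31)) = 9054*(320 - 1/32*(-1/31)*38) = 9054*(320 + 19/496) = 9054*(158739/496) = 718611453/248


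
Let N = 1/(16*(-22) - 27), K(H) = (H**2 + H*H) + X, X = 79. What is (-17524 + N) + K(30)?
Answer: -5929456/379 ≈ -15645.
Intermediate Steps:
K(H) = 79 + 2*H**2 (K(H) = (H**2 + H*H) + 79 = (H**2 + H**2) + 79 = 2*H**2 + 79 = 79 + 2*H**2)
N = -1/379 (N = 1/(-352 - 27) = 1/(-379) = -1/379 ≈ -0.0026385)
(-17524 + N) + K(30) = (-17524 - 1/379) + (79 + 2*30**2) = -6641597/379 + (79 + 2*900) = -6641597/379 + (79 + 1800) = -6641597/379 + 1879 = -5929456/379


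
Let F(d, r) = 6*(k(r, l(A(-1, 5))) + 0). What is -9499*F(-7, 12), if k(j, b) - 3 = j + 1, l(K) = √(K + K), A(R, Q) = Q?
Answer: -911904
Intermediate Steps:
l(K) = √2*√K (l(K) = √(2*K) = √2*√K)
k(j, b) = 4 + j (k(j, b) = 3 + (j + 1) = 3 + (1 + j) = 4 + j)
F(d, r) = 24 + 6*r (F(d, r) = 6*((4 + r) + 0) = 6*(4 + r) = 24 + 6*r)
-9499*F(-7, 12) = -9499*(24 + 6*12) = -9499*(24 + 72) = -9499*96 = -911904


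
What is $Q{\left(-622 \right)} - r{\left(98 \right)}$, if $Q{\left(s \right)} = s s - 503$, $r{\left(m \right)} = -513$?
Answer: $386894$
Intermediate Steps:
$Q{\left(s \right)} = -503 + s^{2}$ ($Q{\left(s \right)} = s^{2} - 503 = -503 + s^{2}$)
$Q{\left(-622 \right)} - r{\left(98 \right)} = \left(-503 + \left(-622\right)^{2}\right) - -513 = \left(-503 + 386884\right) + 513 = 386381 + 513 = 386894$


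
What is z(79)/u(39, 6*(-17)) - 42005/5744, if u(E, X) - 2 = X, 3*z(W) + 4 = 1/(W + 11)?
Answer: -141509113/19386000 ≈ -7.2996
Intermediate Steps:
z(W) = -4/3 + 1/(3*(11 + W)) (z(W) = -4/3 + 1/(3*(W + 11)) = -4/3 + 1/(3*(11 + W)))
u(E, X) = 2 + X
z(79)/u(39, 6*(-17)) - 42005/5744 = ((-43 - 4*79)/(3*(11 + 79)))/(2 + 6*(-17)) - 42005/5744 = ((⅓)*(-43 - 316)/90)/(2 - 102) - 42005*1/5744 = ((⅓)*(1/90)*(-359))/(-100) - 42005/5744 = -359/270*(-1/100) - 42005/5744 = 359/27000 - 42005/5744 = -141509113/19386000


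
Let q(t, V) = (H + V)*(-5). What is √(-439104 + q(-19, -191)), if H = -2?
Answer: I*√438139 ≈ 661.92*I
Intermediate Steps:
q(t, V) = 10 - 5*V (q(t, V) = (-2 + V)*(-5) = 10 - 5*V)
√(-439104 + q(-19, -191)) = √(-439104 + (10 - 5*(-191))) = √(-439104 + (10 + 955)) = √(-439104 + 965) = √(-438139) = I*√438139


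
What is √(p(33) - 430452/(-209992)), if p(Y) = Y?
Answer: 11*√798337086/52498 ≈ 5.9203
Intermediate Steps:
√(p(33) - 430452/(-209992)) = √(33 - 430452/(-209992)) = √(33 - 430452*(-1/209992)) = √(33 + 107613/52498) = √(1840047/52498) = 11*√798337086/52498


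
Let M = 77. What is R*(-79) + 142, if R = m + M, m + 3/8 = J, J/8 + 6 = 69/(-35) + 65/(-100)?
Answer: -129537/280 ≈ -462.63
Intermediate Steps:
J = -2414/35 (J = -48 + 8*(69/(-35) + 65/(-100)) = -48 + 8*(69*(-1/35) + 65*(-1/100)) = -48 + 8*(-69/35 - 13/20) = -48 + 8*(-367/140) = -48 - 734/35 = -2414/35 ≈ -68.971)
m = -19417/280 (m = -3/8 - 2414/35 = -19417/280 ≈ -69.346)
R = 2143/280 (R = -19417/280 + 77 = 2143/280 ≈ 7.6536)
R*(-79) + 142 = (2143/280)*(-79) + 142 = -169297/280 + 142 = -129537/280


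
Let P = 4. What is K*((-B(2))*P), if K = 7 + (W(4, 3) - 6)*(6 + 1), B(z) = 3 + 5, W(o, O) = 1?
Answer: 896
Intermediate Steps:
B(z) = 8
K = -28 (K = 7 + (1 - 6)*(6 + 1) = 7 - 5*7 = 7 - 35 = -28)
K*((-B(2))*P) = -28*(-1*8)*4 = -(-224)*4 = -28*(-32) = 896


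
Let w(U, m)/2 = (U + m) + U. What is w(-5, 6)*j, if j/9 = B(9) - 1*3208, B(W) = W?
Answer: 230328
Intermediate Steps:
w(U, m) = 2*m + 4*U (w(U, m) = 2*((U + m) + U) = 2*(m + 2*U) = 2*m + 4*U)
j = -28791 (j = 9*(9 - 1*3208) = 9*(9 - 3208) = 9*(-3199) = -28791)
w(-5, 6)*j = (2*6 + 4*(-5))*(-28791) = (12 - 20)*(-28791) = -8*(-28791) = 230328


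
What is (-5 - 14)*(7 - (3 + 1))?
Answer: -57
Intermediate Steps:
(-5 - 14)*(7 - (3 + 1)) = -19*(7 - 1*4) = -19*(7 - 4) = -19*3 = -57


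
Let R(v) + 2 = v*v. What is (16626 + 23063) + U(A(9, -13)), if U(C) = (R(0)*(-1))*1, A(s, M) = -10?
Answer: 39691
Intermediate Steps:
R(v) = -2 + v² (R(v) = -2 + v*v = -2 + v²)
U(C) = 2 (U(C) = ((-2 + 0²)*(-1))*1 = ((-2 + 0)*(-1))*1 = -2*(-1)*1 = 2*1 = 2)
(16626 + 23063) + U(A(9, -13)) = (16626 + 23063) + 2 = 39689 + 2 = 39691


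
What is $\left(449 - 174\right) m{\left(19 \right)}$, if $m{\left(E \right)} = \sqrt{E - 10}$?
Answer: $825$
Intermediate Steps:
$m{\left(E \right)} = \sqrt{-10 + E}$
$\left(449 - 174\right) m{\left(19 \right)} = \left(449 - 174\right) \sqrt{-10 + 19} = 275 \sqrt{9} = 275 \cdot 3 = 825$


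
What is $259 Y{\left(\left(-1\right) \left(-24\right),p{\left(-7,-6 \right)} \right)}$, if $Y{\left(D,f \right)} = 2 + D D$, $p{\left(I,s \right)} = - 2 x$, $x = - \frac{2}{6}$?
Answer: $149702$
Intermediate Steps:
$x = - \frac{1}{3}$ ($x = \left(-2\right) \frac{1}{6} = - \frac{1}{3} \approx -0.33333$)
$p{\left(I,s \right)} = \frac{2}{3}$ ($p{\left(I,s \right)} = \left(-2\right) \left(- \frac{1}{3}\right) = \frac{2}{3}$)
$Y{\left(D,f \right)} = 2 + D^{2}$
$259 Y{\left(\left(-1\right) \left(-24\right),p{\left(-7,-6 \right)} \right)} = 259 \left(2 + \left(\left(-1\right) \left(-24\right)\right)^{2}\right) = 259 \left(2 + 24^{2}\right) = 259 \left(2 + 576\right) = 259 \cdot 578 = 149702$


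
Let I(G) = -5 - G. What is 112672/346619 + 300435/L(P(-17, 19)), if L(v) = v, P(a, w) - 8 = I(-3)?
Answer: 4958912157/99034 ≈ 50073.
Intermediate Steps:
P(a, w) = 6 (P(a, w) = 8 + (-5 - 1*(-3)) = 8 + (-5 + 3) = 8 - 2 = 6)
112672/346619 + 300435/L(P(-17, 19)) = 112672/346619 + 300435/6 = 112672*(1/346619) + 300435*(1/6) = 16096/49517 + 100145/2 = 4958912157/99034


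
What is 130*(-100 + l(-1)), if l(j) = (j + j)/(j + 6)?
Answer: -13052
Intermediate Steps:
l(j) = 2*j/(6 + j) (l(j) = (2*j)/(6 + j) = 2*j/(6 + j))
130*(-100 + l(-1)) = 130*(-100 + 2*(-1)/(6 - 1)) = 130*(-100 + 2*(-1)/5) = 130*(-100 + 2*(-1)*(1/5)) = 130*(-100 - 2/5) = 130*(-502/5) = -13052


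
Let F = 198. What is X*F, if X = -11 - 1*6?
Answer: -3366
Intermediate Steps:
X = -17 (X = -11 - 6 = -17)
X*F = -17*198 = -3366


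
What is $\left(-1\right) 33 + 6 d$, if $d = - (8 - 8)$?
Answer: $-33$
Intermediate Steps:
$d = 0$ ($d = - (8 - 8) = \left(-1\right) 0 = 0$)
$\left(-1\right) 33 + 6 d = \left(-1\right) 33 + 6 \cdot 0 = -33 + 0 = -33$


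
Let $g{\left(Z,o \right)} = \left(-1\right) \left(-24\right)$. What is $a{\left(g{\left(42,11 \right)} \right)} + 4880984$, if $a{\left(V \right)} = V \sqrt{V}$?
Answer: $4880984 + 48 \sqrt{6} \approx 4.8811 \cdot 10^{6}$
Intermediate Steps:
$g{\left(Z,o \right)} = 24$
$a{\left(V \right)} = V^{\frac{3}{2}}$
$a{\left(g{\left(42,11 \right)} \right)} + 4880984 = 24^{\frac{3}{2}} + 4880984 = 48 \sqrt{6} + 4880984 = 4880984 + 48 \sqrt{6}$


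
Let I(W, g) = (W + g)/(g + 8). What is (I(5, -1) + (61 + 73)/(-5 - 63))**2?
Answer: 110889/56644 ≈ 1.9576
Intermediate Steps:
I(W, g) = (W + g)/(8 + g)
(I(5, -1) + (61 + 73)/(-5 - 63))**2 = ((5 - 1)/(8 - 1) + (61 + 73)/(-5 - 63))**2 = (4/7 + 134/(-68))**2 = ((1/7)*4 + 134*(-1/68))**2 = (4/7 - 67/34)**2 = (-333/238)**2 = 110889/56644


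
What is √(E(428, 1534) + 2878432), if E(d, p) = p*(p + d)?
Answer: 2*√1472035 ≈ 2426.6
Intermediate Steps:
E(d, p) = p*(d + p)
√(E(428, 1534) + 2878432) = √(1534*(428 + 1534) + 2878432) = √(1534*1962 + 2878432) = √(3009708 + 2878432) = √5888140 = 2*√1472035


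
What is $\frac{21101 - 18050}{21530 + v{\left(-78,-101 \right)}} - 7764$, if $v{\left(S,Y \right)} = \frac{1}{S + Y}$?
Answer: $- \frac{9973630929}{1284623} \approx -7763.9$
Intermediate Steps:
$\frac{21101 - 18050}{21530 + v{\left(-78,-101 \right)}} - 7764 = \frac{21101 - 18050}{21530 + \frac{1}{-78 - 101}} - 7764 = \frac{3051}{21530 + \frac{1}{-179}} - 7764 = \frac{3051}{21530 - \frac{1}{179}} - 7764 = \frac{3051}{\frac{3853869}{179}} - 7764 = 3051 \cdot \frac{179}{3853869} - 7764 = \frac{182043}{1284623} - 7764 = - \frac{9973630929}{1284623}$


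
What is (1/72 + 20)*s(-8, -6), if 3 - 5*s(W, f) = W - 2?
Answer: 18733/360 ≈ 52.036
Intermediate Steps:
s(W, f) = 1 - W/5 (s(W, f) = ⅗ - (W - 2)/5 = ⅗ - (-2 + W)/5 = ⅗ + (⅖ - W/5) = 1 - W/5)
(1/72 + 20)*s(-8, -6) = (1/72 + 20)*(1 - ⅕*(-8)) = (1/72 + 20)*(1 + 8/5) = (1441/72)*(13/5) = 18733/360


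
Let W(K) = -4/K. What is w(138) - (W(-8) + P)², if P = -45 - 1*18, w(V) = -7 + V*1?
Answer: -15101/4 ≈ -3775.3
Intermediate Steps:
w(V) = -7 + V
P = -63 (P = -45 - 18 = -63)
w(138) - (W(-8) + P)² = (-7 + 138) - (-4/(-8) - 63)² = 131 - (-4*(-⅛) - 63)² = 131 - (½ - 63)² = 131 - (-125/2)² = 131 - 1*15625/4 = 131 - 15625/4 = -15101/4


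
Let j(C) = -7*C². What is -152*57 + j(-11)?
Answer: -9511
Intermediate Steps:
-152*57 + j(-11) = -152*57 - 7*(-11)² = -8664 - 7*121 = -8664 - 847 = -9511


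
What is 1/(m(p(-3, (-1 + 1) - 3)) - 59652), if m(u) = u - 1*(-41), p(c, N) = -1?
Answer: -1/59612 ≈ -1.6775e-5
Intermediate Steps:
m(u) = 41 + u (m(u) = u + 41 = 41 + u)
1/(m(p(-3, (-1 + 1) - 3)) - 59652) = 1/((41 - 1) - 59652) = 1/(40 - 59652) = 1/(-59612) = -1/59612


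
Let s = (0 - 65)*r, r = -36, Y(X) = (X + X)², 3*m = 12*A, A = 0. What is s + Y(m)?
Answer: 2340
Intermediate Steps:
m = 0 (m = (12*0)/3 = (⅓)*0 = 0)
Y(X) = 4*X² (Y(X) = (2*X)² = 4*X²)
s = 2340 (s = (0 - 65)*(-36) = -65*(-36) = 2340)
s + Y(m) = 2340 + 4*0² = 2340 + 4*0 = 2340 + 0 = 2340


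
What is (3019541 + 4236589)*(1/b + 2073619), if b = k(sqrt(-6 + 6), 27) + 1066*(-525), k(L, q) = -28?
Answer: 601511893050488895/39977 ≈ 1.5046e+13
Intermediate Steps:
b = -559678 (b = -28 + 1066*(-525) = -28 - 559650 = -559678)
(3019541 + 4236589)*(1/b + 2073619) = (3019541 + 4236589)*(1/(-559678) + 2073619) = 7256130*(-1/559678 + 2073619) = 7256130*(1160558934681/559678) = 601511893050488895/39977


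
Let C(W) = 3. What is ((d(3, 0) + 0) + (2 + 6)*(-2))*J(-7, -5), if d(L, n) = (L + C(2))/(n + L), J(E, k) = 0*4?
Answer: 0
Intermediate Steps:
J(E, k) = 0
d(L, n) = (3 + L)/(L + n) (d(L, n) = (L + 3)/(n + L) = (3 + L)/(L + n))
((d(3, 0) + 0) + (2 + 6)*(-2))*J(-7, -5) = (((3 + 3)/(3 + 0) + 0) + (2 + 6)*(-2))*0 = ((6/3 + 0) + 8*(-2))*0 = (((1/3)*6 + 0) - 16)*0 = ((2 + 0) - 16)*0 = (2 - 16)*0 = -14*0 = 0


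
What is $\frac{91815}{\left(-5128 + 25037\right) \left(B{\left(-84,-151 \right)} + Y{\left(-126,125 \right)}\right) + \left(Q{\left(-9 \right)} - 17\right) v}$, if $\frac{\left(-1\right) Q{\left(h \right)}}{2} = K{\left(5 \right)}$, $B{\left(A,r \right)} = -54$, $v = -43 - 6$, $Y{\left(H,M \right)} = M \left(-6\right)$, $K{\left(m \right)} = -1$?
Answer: $- \frac{30605}{5335367} \approx -0.0057362$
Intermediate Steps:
$Y{\left(H,M \right)} = - 6 M$
$v = -49$
$Q{\left(h \right)} = 2$ ($Q{\left(h \right)} = \left(-2\right) \left(-1\right) = 2$)
$\frac{91815}{\left(-5128 + 25037\right) \left(B{\left(-84,-151 \right)} + Y{\left(-126,125 \right)}\right) + \left(Q{\left(-9 \right)} - 17\right) v} = \frac{91815}{\left(-5128 + 25037\right) \left(-54 - 750\right) + \left(2 - 17\right) \left(-49\right)} = \frac{91815}{19909 \left(-54 - 750\right) - -735} = \frac{91815}{19909 \left(-804\right) + 735} = \frac{91815}{-16006836 + 735} = \frac{91815}{-16006101} = 91815 \left(- \frac{1}{16006101}\right) = - \frac{30605}{5335367}$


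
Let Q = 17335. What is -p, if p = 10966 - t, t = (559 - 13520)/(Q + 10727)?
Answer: -307740853/28062 ≈ -10966.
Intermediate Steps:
t = -12961/28062 (t = (559 - 13520)/(17335 + 10727) = -12961/28062 ≈ -0.46187)
p = 307740853/28062 (p = 10966 - 1*(-12961/28062) = 10966 + 12961/28062 = 307740853/28062 ≈ 10966.)
-p = -1*307740853/28062 = -307740853/28062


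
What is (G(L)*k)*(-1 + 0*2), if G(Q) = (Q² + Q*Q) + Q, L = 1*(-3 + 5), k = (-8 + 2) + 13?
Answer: -70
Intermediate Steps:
k = 7 (k = -6 + 13 = 7)
L = 2 (L = 1*2 = 2)
G(Q) = Q + 2*Q² (G(Q) = (Q² + Q²) + Q = 2*Q² + Q = Q + 2*Q²)
(G(L)*k)*(-1 + 0*2) = ((2*(1 + 2*2))*7)*(-1 + 0*2) = ((2*(1 + 4))*7)*(-1 + 0) = ((2*5)*7)*(-1) = (10*7)*(-1) = 70*(-1) = -70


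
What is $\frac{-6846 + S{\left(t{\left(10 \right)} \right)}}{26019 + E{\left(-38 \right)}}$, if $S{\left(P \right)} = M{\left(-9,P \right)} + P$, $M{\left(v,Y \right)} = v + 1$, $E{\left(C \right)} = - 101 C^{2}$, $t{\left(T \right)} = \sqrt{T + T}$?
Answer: $\frac{6854}{119825} - \frac{2 \sqrt{5}}{119825} \approx 0.057163$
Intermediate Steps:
$t{\left(T \right)} = \sqrt{2} \sqrt{T}$ ($t{\left(T \right)} = \sqrt{2 T} = \sqrt{2} \sqrt{T}$)
$M{\left(v,Y \right)} = 1 + v$
$S{\left(P \right)} = -8 + P$ ($S{\left(P \right)} = \left(1 - 9\right) + P = -8 + P$)
$\frac{-6846 + S{\left(t{\left(10 \right)} \right)}}{26019 + E{\left(-38 \right)}} = \frac{-6846 - \left(8 - \sqrt{2} \sqrt{10}\right)}{26019 - 101 \left(-38\right)^{2}} = \frac{-6846 - \left(8 - 2 \sqrt{5}\right)}{26019 - 145844} = \frac{-6854 + 2 \sqrt{5}}{26019 - 145844} = \frac{-6854 + 2 \sqrt{5}}{-119825} = \left(-6854 + 2 \sqrt{5}\right) \left(- \frac{1}{119825}\right) = \frac{6854}{119825} - \frac{2 \sqrt{5}}{119825}$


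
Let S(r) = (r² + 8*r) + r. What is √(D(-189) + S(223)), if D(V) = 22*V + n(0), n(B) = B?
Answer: √47578 ≈ 218.12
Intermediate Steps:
S(r) = r² + 9*r
D(V) = 22*V (D(V) = 22*V + 0 = 22*V)
√(D(-189) + S(223)) = √(22*(-189) + 223*(9 + 223)) = √(-4158 + 223*232) = √(-4158 + 51736) = √47578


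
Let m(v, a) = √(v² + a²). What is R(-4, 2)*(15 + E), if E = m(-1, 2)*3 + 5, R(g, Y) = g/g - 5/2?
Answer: -30 - 9*√5/2 ≈ -40.062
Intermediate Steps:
m(v, a) = √(a² + v²)
R(g, Y) = -3/2 (R(g, Y) = 1 - 5*½ = 1 - 5/2 = -3/2)
E = 5 + 3*√5 (E = √(2² + (-1)²)*3 + 5 = √(4 + 1)*3 + 5 = √5*3 + 5 = 3*√5 + 5 = 5 + 3*√5 ≈ 11.708)
R(-4, 2)*(15 + E) = -3*(15 + (5 + 3*√5))/2 = -3*(20 + 3*√5)/2 = -30 - 9*√5/2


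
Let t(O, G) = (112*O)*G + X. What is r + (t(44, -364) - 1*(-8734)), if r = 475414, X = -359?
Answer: -1310003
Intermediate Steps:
t(O, G) = -359 + 112*G*O (t(O, G) = (112*O)*G - 359 = 112*G*O - 359 = -359 + 112*G*O)
r + (t(44, -364) - 1*(-8734)) = 475414 + ((-359 + 112*(-364)*44) - 1*(-8734)) = 475414 + ((-359 - 1793792) + 8734) = 475414 + (-1794151 + 8734) = 475414 - 1785417 = -1310003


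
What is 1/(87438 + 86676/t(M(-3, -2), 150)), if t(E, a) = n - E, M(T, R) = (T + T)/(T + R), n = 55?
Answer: 269/23954202 ≈ 1.1230e-5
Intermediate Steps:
M(T, R) = 2*T/(R + T) (M(T, R) = (2*T)/(R + T) = 2*T/(R + T))
t(E, a) = 55 - E
1/(87438 + 86676/t(M(-3, -2), 150)) = 1/(87438 + 86676/(55 - 2*(-3)/(-2 - 3))) = 1/(87438 + 86676/(55 - 2*(-3)/(-5))) = 1/(87438 + 86676/(55 - 2*(-3)*(-1)/5)) = 1/(87438 + 86676/(55 - 1*6/5)) = 1/(87438 + 86676/(55 - 6/5)) = 1/(87438 + 86676/(269/5)) = 1/(87438 + 86676*(5/269)) = 1/(87438 + 433380/269) = 1/(23954202/269) = 269/23954202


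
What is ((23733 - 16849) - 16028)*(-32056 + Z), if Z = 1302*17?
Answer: 90726768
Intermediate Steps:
Z = 22134
((23733 - 16849) - 16028)*(-32056 + Z) = ((23733 - 16849) - 16028)*(-32056 + 22134) = (6884 - 16028)*(-9922) = -9144*(-9922) = 90726768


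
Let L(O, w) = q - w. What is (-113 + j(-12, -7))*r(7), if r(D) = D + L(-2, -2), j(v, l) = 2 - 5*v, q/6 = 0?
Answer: -459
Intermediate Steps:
q = 0 (q = 6*0 = 0)
L(O, w) = -w (L(O, w) = 0 - w = -w)
r(D) = 2 + D (r(D) = D - 1*(-2) = D + 2 = 2 + D)
(-113 + j(-12, -7))*r(7) = (-113 + (2 - 5*(-12)))*(2 + 7) = (-113 + (2 + 60))*9 = (-113 + 62)*9 = -51*9 = -459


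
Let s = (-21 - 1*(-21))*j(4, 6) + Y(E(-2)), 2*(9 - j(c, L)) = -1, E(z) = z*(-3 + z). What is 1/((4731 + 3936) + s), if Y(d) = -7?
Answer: 1/8660 ≈ 0.00011547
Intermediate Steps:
j(c, L) = 19/2 (j(c, L) = 9 - 1/2*(-1) = 9 + 1/2 = 19/2)
s = -7 (s = (-21 - 1*(-21))*(19/2) - 7 = (-21 + 21)*(19/2) - 7 = 0*(19/2) - 7 = 0 - 7 = -7)
1/((4731 + 3936) + s) = 1/((4731 + 3936) - 7) = 1/(8667 - 7) = 1/8660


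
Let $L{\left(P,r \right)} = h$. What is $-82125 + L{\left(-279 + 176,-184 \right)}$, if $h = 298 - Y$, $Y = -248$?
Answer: $-81579$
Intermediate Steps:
$h = 546$ ($h = 298 - -248 = 298 + 248 = 546$)
$L{\left(P,r \right)} = 546$
$-82125 + L{\left(-279 + 176,-184 \right)} = -82125 + 546 = -81579$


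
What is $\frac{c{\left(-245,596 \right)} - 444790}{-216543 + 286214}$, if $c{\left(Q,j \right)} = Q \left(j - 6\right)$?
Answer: $- \frac{589340}{69671} \approx -8.4589$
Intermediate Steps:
$c{\left(Q,j \right)} = Q \left(-6 + j\right)$
$\frac{c{\left(-245,596 \right)} - 444790}{-216543 + 286214} = \frac{- 245 \left(-6 + 596\right) - 444790}{-216543 + 286214} = \frac{\left(-245\right) 590 - 444790}{69671} = \left(-144550 - 444790\right) \frac{1}{69671} = \left(-589340\right) \frac{1}{69671} = - \frac{589340}{69671}$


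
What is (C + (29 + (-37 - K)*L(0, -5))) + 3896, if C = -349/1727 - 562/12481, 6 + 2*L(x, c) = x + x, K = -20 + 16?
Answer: 86730734045/21554687 ≈ 4023.8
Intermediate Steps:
K = -4
L(x, c) = -3 + x (L(x, c) = -3 + (x + x)/2 = -3 + (2*x)/2 = -3 + x)
C = -5326443/21554687 (C = -349*1/1727 - 562*1/12481 = -349/1727 - 562/12481 = -5326443/21554687 ≈ -0.24711)
(C + (29 + (-37 - K)*L(0, -5))) + 3896 = (-5326443/21554687 + (29 + (-37 - 1*(-4))*(-3 + 0))) + 3896 = (-5326443/21554687 + (29 + (-37 + 4)*(-3))) + 3896 = (-5326443/21554687 + (29 - 33*(-3))) + 3896 = (-5326443/21554687 + (29 + 99)) + 3896 = (-5326443/21554687 + 128) + 3896 = 2753673493/21554687 + 3896 = 86730734045/21554687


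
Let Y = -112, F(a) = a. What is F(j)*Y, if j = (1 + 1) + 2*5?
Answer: -1344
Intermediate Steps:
j = 12 (j = 2 + 10 = 12)
F(j)*Y = 12*(-112) = -1344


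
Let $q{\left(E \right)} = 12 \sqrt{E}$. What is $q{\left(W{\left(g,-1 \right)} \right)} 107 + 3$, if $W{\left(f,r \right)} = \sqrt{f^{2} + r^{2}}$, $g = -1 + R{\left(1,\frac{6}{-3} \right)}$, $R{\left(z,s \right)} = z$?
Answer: $1287$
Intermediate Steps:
$g = 0$ ($g = -1 + 1 = 0$)
$q{\left(W{\left(g,-1 \right)} \right)} 107 + 3 = 12 \sqrt{\sqrt{0^{2} + \left(-1\right)^{2}}} \cdot 107 + 3 = 12 \sqrt{\sqrt{0 + 1}} \cdot 107 + 3 = 12 \sqrt{\sqrt{1}} \cdot 107 + 3 = 12 \sqrt{1} \cdot 107 + 3 = 12 \cdot 1 \cdot 107 + 3 = 12 \cdot 107 + 3 = 1284 + 3 = 1287$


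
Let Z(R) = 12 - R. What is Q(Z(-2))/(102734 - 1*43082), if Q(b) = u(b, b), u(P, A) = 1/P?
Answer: 1/835128 ≈ 1.1974e-6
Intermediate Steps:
Q(b) = 1/b
Q(Z(-2))/(102734 - 1*43082) = 1/((12 - 1*(-2))*(102734 - 1*43082)) = 1/((12 + 2)*(102734 - 43082)) = 1/(14*59652) = (1/14)*(1/59652) = 1/835128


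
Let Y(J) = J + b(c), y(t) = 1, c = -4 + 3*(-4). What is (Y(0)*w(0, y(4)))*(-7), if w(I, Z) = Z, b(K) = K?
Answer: 112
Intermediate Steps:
c = -16 (c = -4 - 12 = -16)
Y(J) = -16 + J (Y(J) = J - 16 = -16 + J)
(Y(0)*w(0, y(4)))*(-7) = ((-16 + 0)*1)*(-7) = -16*1*(-7) = -16*(-7) = 112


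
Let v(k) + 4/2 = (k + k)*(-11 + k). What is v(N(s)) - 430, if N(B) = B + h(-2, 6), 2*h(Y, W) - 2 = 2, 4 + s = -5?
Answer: -180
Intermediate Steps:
s = -9 (s = -4 - 5 = -9)
h(Y, W) = 2 (h(Y, W) = 1 + (½)*2 = 1 + 1 = 2)
N(B) = 2 + B (N(B) = B + 2 = 2 + B)
v(k) = -2 + 2*k*(-11 + k) (v(k) = -2 + (k + k)*(-11 + k) = -2 + (2*k)*(-11 + k) = -2 + 2*k*(-11 + k))
v(N(s)) - 430 = (-2 - 22*(2 - 9) + 2*(2 - 9)²) - 430 = (-2 - 22*(-7) + 2*(-7)²) - 430 = (-2 + 154 + 2*49) - 430 = (-2 + 154 + 98) - 430 = 250 - 430 = -180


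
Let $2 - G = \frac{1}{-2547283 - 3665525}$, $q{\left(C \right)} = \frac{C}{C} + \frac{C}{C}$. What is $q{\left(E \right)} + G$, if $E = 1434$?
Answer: $\frac{24851233}{6212808} \approx 4.0$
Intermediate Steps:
$q{\left(C \right)} = 2$ ($q{\left(C \right)} = 1 + 1 = 2$)
$G = \frac{12425617}{6212808}$ ($G = 2 - \frac{1}{-2547283 - 3665525} = 2 - \frac{1}{-6212808} = 2 - - \frac{1}{6212808} = 2 + \frac{1}{6212808} = \frac{12425617}{6212808} \approx 2.0$)
$q{\left(E \right)} + G = 2 + \frac{12425617}{6212808} = \frac{24851233}{6212808}$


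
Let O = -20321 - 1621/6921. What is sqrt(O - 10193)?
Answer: I*sqrt(162404352535)/2307 ≈ 174.68*I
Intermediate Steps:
O = -140643262/6921 (O = -20321 - 1621*1/6921 = -20321 - 1621/6921 = -140643262/6921 ≈ -20321.)
sqrt(O - 10193) = sqrt(-140643262/6921 - 10193) = sqrt(-211189015/6921) = I*sqrt(162404352535)/2307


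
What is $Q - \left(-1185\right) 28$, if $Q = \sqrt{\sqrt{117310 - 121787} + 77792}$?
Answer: $33180 + \sqrt{77792 + 11 i \sqrt{37}} \approx 33459.0 + 0.11995 i$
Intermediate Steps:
$Q = \sqrt{77792 + 11 i \sqrt{37}}$ ($Q = \sqrt{\sqrt{-4477} + 77792} = \sqrt{11 i \sqrt{37} + 77792} = \sqrt{77792 + 11 i \sqrt{37}} \approx 278.91 + 0.12 i$)
$Q - \left(-1185\right) 28 = \sqrt{77792 + 11 i \sqrt{37}} - \left(-1185\right) 28 = \sqrt{77792 + 11 i \sqrt{37}} - -33180 = \sqrt{77792 + 11 i \sqrt{37}} + 33180 = 33180 + \sqrt{77792 + 11 i \sqrt{37}}$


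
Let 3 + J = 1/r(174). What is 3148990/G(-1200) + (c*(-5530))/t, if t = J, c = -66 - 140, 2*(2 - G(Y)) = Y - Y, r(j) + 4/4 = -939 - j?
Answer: 3994490265/3343 ≈ 1.1949e+6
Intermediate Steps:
r(j) = -940 - j (r(j) = -1 + (-939 - j) = -940 - j)
G(Y) = 2 (G(Y) = 2 - (Y - Y)/2 = 2 - ½*0 = 2 + 0 = 2)
c = -206
J = -3343/1114 (J = -3 + 1/(-940 - 1*174) = -3 + 1/(-940 - 174) = -3 + 1/(-1114) = -3 - 1/1114 = -3343/1114 ≈ -3.0009)
t = -3343/1114 ≈ -3.0009
3148990/G(-1200) + (c*(-5530))/t = 3148990/2 + (-206*(-5530))/(-3343/1114) = 3148990*(½) + 1139180*(-1114/3343) = 1574495 - 1269046520/3343 = 3994490265/3343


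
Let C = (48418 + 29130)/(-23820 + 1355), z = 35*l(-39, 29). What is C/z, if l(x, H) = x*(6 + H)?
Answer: 77548/1073265375 ≈ 7.2254e-5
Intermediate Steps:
z = -47775 (z = 35*(-39*(6 + 29)) = 35*(-39*35) = 35*(-1365) = -47775)
C = -77548/22465 (C = 77548/(-22465) = 77548*(-1/22465) = -77548/22465 ≈ -3.4519)
C/z = -77548/22465/(-47775) = -77548/22465*(-1/47775) = 77548/1073265375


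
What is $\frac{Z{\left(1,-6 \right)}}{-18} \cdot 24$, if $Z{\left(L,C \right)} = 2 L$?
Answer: $- \frac{8}{3} \approx -2.6667$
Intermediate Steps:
$\frac{Z{\left(1,-6 \right)}}{-18} \cdot 24 = \frac{2 \cdot 1}{-18} \cdot 24 = 2 \left(- \frac{1}{18}\right) 24 = \left(- \frac{1}{9}\right) 24 = - \frac{8}{3}$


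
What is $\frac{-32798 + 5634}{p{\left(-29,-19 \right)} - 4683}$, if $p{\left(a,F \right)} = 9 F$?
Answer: $\frac{13582}{2427} \approx 5.5962$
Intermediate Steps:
$\frac{-32798 + 5634}{p{\left(-29,-19 \right)} - 4683} = \frac{-32798 + 5634}{9 \left(-19\right) - 4683} = - \frac{27164}{-171 - 4683} = - \frac{27164}{-4854} = \left(-27164\right) \left(- \frac{1}{4854}\right) = \frac{13582}{2427}$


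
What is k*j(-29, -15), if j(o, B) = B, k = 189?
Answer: -2835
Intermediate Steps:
k*j(-29, -15) = 189*(-15) = -2835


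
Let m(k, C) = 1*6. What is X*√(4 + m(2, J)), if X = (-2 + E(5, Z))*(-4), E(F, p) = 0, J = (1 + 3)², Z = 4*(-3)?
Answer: 8*√10 ≈ 25.298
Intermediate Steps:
Z = -12
J = 16 (J = 4² = 16)
m(k, C) = 6
X = 8 (X = (-2 + 0)*(-4) = -2*(-4) = 8)
X*√(4 + m(2, J)) = 8*√(4 + 6) = 8*√10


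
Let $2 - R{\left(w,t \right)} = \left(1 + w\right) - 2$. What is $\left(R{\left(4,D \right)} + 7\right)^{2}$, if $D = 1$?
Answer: $36$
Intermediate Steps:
$R{\left(w,t \right)} = 3 - w$ ($R{\left(w,t \right)} = 2 - \left(\left(1 + w\right) - 2\right) = 2 - \left(-1 + w\right) = 3 - w$)
$\left(R{\left(4,D \right)} + 7\right)^{2} = \left(\left(3 - 4\right) + 7\right)^{2} = \left(-1 + 7\right)^{2} = 6^{2} = 36$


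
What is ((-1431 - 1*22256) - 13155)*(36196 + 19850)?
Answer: -2064846732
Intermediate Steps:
((-1431 - 1*22256) - 13155)*(36196 + 19850) = ((-1431 - 22256) - 13155)*56046 = (-23687 - 13155)*56046 = -36842*56046 = -2064846732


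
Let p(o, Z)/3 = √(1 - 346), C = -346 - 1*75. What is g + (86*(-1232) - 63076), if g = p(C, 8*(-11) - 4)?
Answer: -169028 + 3*I*√345 ≈ -1.6903e+5 + 55.723*I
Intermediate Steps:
C = -421 (C = -346 - 75 = -421)
p(o, Z) = 3*I*√345 (p(o, Z) = 3*√(1 - 346) = 3*√(-345) = 3*(I*√345) = 3*I*√345)
g = 3*I*√345 ≈ 55.723*I
g + (86*(-1232) - 63076) = 3*I*√345 + (86*(-1232) - 63076) = 3*I*√345 + (-105952 - 63076) = 3*I*√345 - 169028 = -169028 + 3*I*√345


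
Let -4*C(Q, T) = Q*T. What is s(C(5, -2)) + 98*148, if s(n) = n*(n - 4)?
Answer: 58001/4 ≈ 14500.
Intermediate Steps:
C(Q, T) = -Q*T/4
s(n) = n*(-4 + n)
s(C(5, -2)) + 98*148 = (-¼*5*(-2))*(-4 - ¼*5*(-2)) + 98*148 = 5*(-4 + 5/2)/2 + 14504 = (5/2)*(-3/2) + 14504 = -15/4 + 14504 = 58001/4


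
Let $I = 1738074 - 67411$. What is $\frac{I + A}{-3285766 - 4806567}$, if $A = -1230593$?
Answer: $- \frac{440070}{8092333} \approx -0.054381$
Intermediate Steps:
$I = 1670663$ ($I = 1738074 - 67411 = 1670663$)
$\frac{I + A}{-3285766 - 4806567} = \frac{1670663 - 1230593}{-3285766 - 4806567} = \frac{440070}{-8092333} = 440070 \left(- \frac{1}{8092333}\right) = - \frac{440070}{8092333}$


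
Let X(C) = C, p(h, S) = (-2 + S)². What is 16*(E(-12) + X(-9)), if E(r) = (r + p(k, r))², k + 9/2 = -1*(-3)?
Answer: 541552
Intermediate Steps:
k = -3/2 (k = -9/2 - 1*(-3) = -9/2 + 3 = -3/2 ≈ -1.5000)
E(r) = (r + (-2 + r)²)²
16*(E(-12) + X(-9)) = 16*((-12 + (-2 - 12)²)² - 9) = 16*((-12 + (-14)²)² - 9) = 16*((-12 + 196)² - 9) = 16*(184² - 9) = 16*(33856 - 9) = 16*33847 = 541552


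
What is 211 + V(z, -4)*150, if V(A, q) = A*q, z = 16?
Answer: -9389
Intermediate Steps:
211 + V(z, -4)*150 = 211 + (16*(-4))*150 = 211 - 64*150 = 211 - 9600 = -9389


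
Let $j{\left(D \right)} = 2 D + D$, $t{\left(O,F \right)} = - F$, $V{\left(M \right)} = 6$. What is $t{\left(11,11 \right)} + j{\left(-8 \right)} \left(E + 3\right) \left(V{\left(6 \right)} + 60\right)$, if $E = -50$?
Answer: $74437$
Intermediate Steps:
$j{\left(D \right)} = 3 D$
$t{\left(11,11 \right)} + j{\left(-8 \right)} \left(E + 3\right) \left(V{\left(6 \right)} + 60\right) = \left(-1\right) 11 + 3 \left(-8\right) \left(-50 + 3\right) \left(6 + 60\right) = -11 - 24 \left(\left(-47\right) 66\right) = -11 - -74448 = -11 + 74448 = 74437$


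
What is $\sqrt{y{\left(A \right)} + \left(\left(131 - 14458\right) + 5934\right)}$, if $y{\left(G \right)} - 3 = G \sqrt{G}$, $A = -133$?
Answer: $\sqrt{-8390 - 133 i \sqrt{133}} \approx 8.3382 - 91.976 i$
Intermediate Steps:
$y{\left(G \right)} = 3 + G^{\frac{3}{2}}$ ($y{\left(G \right)} = 3 + G \sqrt{G} = 3 + G^{\frac{3}{2}}$)
$\sqrt{y{\left(A \right)} + \left(\left(131 - 14458\right) + 5934\right)} = \sqrt{\left(3 + \left(-133\right)^{\frac{3}{2}}\right) + \left(\left(131 - 14458\right) + 5934\right)} = \sqrt{\left(3 - 133 i \sqrt{133}\right) + \left(-14327 + 5934\right)} = \sqrt{\left(3 - 133 i \sqrt{133}\right) - 8393} = \sqrt{-8390 - 133 i \sqrt{133}}$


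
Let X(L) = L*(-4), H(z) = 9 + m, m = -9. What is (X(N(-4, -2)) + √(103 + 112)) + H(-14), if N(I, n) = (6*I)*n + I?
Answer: -176 + √215 ≈ -161.34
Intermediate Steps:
N(I, n) = I + 6*I*n (N(I, n) = 6*I*n + I = I + 6*I*n)
H(z) = 0 (H(z) = 9 - 9 = 0)
X(L) = -4*L
(X(N(-4, -2)) + √(103 + 112)) + H(-14) = (-(-16)*(1 + 6*(-2)) + √(103 + 112)) + 0 = (-(-16)*(1 - 12) + √215) + 0 = (-(-16)*(-11) + √215) + 0 = (-4*44 + √215) + 0 = (-176 + √215) + 0 = -176 + √215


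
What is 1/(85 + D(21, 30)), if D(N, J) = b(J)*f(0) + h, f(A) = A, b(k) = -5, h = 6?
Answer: 1/91 ≈ 0.010989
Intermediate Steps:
D(N, J) = 6 (D(N, J) = -5*0 + 6 = 0 + 6 = 6)
1/(85 + D(21, 30)) = 1/(85 + 6) = 1/91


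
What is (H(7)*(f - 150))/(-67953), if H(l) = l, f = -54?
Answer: 476/22651 ≈ 0.021015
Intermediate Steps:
(H(7)*(f - 150))/(-67953) = (7*(-54 - 150))/(-67953) = (7*(-204))*(-1/67953) = -1428*(-1/67953) = 476/22651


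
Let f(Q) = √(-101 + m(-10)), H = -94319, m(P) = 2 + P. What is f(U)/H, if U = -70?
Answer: -I*√109/94319 ≈ -0.00011069*I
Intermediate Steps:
f(Q) = I*√109 (f(Q) = √(-101 + (2 - 10)) = √(-101 - 8) = √(-109) = I*√109)
f(U)/H = (I*√109)/(-94319) = (I*√109)*(-1/94319) = -I*√109/94319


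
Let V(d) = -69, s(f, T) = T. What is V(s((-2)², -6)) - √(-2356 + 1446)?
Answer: -69 - I*√910 ≈ -69.0 - 30.166*I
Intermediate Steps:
V(s((-2)², -6)) - √(-2356 + 1446) = -69 - √(-2356 + 1446) = -69 - √(-910) = -69 - I*√910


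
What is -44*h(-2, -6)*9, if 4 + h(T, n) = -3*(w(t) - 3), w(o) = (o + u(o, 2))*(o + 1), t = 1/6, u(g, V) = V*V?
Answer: 3795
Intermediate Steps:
u(g, V) = V**2
t = 1/6 ≈ 0.16667
w(o) = (1 + o)*(4 + o) (w(o) = (o + 2**2)*(o + 1) = (o + 4)*(1 + o) = (4 + o)*(1 + o) = (1 + o)*(4 + o))
h(T, n) = -115/12 (h(T, n) = -4 - 3*((4 + (1/6)**2 + 5*(1/6)) - 3) = -4 - 3*((4 + 1/36 + 5/6) - 3) = -4 - 3*(175/36 - 3) = -4 - 3*67/36 = -4 - 67/12 = -115/12)
-44*h(-2, -6)*9 = -44*(-115/12)*9 = (1265/3)*9 = 3795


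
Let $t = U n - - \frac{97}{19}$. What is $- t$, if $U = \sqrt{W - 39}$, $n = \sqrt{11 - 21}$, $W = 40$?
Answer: $- \frac{97}{19} - i \sqrt{10} \approx -5.1053 - 3.1623 i$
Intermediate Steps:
$n = i \sqrt{10}$ ($n = \sqrt{-10} = i \sqrt{10} \approx 3.1623 i$)
$U = 1$ ($U = \sqrt{40 - 39} = \sqrt{1} = 1$)
$t = \frac{97}{19} + i \sqrt{10}$ ($t = 1 i \sqrt{10} - - \frac{97}{19} = i \sqrt{10} - \left(-97\right) \frac{1}{19} = i \sqrt{10} - - \frac{97}{19} = i \sqrt{10} + \frac{97}{19} = \frac{97}{19} + i \sqrt{10} \approx 5.1053 + 3.1623 i$)
$- t = - (\frac{97}{19} + i \sqrt{10}) = - \frac{97}{19} - i \sqrt{10}$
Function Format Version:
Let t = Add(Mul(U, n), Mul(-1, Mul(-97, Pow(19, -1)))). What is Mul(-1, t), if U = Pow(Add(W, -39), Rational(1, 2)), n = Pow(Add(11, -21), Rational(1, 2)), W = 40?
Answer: Add(Rational(-97, 19), Mul(-1, I, Pow(10, Rational(1, 2)))) ≈ Add(-5.1053, Mul(-3.1623, I))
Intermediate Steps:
n = Mul(I, Pow(10, Rational(1, 2))) (n = Pow(-10, Rational(1, 2)) = Mul(I, Pow(10, Rational(1, 2))) ≈ Mul(3.1623, I))
U = 1 (U = Pow(Add(40, -39), Rational(1, 2)) = Pow(1, Rational(1, 2)) = 1)
t = Add(Rational(97, 19), Mul(I, Pow(10, Rational(1, 2)))) (t = Add(Mul(1, Mul(I, Pow(10, Rational(1, 2)))), Mul(-1, Mul(-97, Pow(19, -1)))) = Add(Mul(I, Pow(10, Rational(1, 2))), Mul(-1, Mul(-97, Rational(1, 19)))) = Add(Mul(I, Pow(10, Rational(1, 2))), Mul(-1, Rational(-97, 19))) = Add(Mul(I, Pow(10, Rational(1, 2))), Rational(97, 19)) = Add(Rational(97, 19), Mul(I, Pow(10, Rational(1, 2)))) ≈ Add(5.1053, Mul(3.1623, I)))
Mul(-1, t) = Mul(-1, Add(Rational(97, 19), Mul(I, Pow(10, Rational(1, 2))))) = Add(Rational(-97, 19), Mul(-1, I, Pow(10, Rational(1, 2))))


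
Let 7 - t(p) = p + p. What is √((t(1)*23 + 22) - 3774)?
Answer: I*√3637 ≈ 60.308*I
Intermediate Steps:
t(p) = 7 - 2*p (t(p) = 7 - (p + p) = 7 - 2*p)
√((t(1)*23 + 22) - 3774) = √(((7 - 2*1)*23 + 22) - 3774) = √(((7 - 2)*23 + 22) - 3774) = √((5*23 + 22) - 3774) = √((115 + 22) - 3774) = √(137 - 3774) = √(-3637) = I*√3637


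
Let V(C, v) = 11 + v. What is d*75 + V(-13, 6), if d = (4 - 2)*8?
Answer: 1217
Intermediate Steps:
d = 16 (d = 2*8 = 16)
d*75 + V(-13, 6) = 16*75 + (11 + 6) = 1200 + 17 = 1217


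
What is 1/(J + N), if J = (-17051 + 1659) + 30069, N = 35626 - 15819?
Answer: 1/34484 ≈ 2.8999e-5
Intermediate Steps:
N = 19807
J = 14677 (J = -15392 + 30069 = 14677)
1/(J + N) = 1/(14677 + 19807) = 1/34484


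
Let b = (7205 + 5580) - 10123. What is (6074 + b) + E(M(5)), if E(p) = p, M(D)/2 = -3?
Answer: 8730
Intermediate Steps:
M(D) = -6 (M(D) = 2*(-3) = -6)
b = 2662 (b = 12785 - 10123 = 2662)
(6074 + b) + E(M(5)) = (6074 + 2662) - 6 = 8736 - 6 = 8730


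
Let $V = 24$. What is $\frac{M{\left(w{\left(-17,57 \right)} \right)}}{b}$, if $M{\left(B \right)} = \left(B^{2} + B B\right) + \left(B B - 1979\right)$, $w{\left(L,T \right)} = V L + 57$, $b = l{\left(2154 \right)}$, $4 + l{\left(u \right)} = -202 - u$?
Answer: $- \frac{45953}{295} \approx -155.77$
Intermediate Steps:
$l{\left(u \right)} = -206 - u$ ($l{\left(u \right)} = -4 - \left(202 + u\right) = -206 - u$)
$b = -2360$ ($b = -206 - 2154 = -2360$)
$w{\left(L,T \right)} = 57 + 24 L$ ($w{\left(L,T \right)} = 24 L + 57 = 57 + 24 L$)
$M{\left(B \right)} = -1979 + 3 B^{2}$ ($M{\left(B \right)} = \left(B^{2} + B^{2}\right) + \left(B^{2} - 1979\right) = 2 B^{2} + \left(-1979 + B^{2}\right) = -1979 + 3 B^{2}$)
$\frac{M{\left(w{\left(-17,57 \right)} \right)}}{b} = \frac{-1979 + 3 \left(57 + 24 \left(-17\right)\right)^{2}}{-2360} = \left(-1979 + 3 \left(57 - 408\right)^{2}\right) \left(- \frac{1}{2360}\right) = \left(-1979 + 3 \left(-351\right)^{2}\right) \left(- \frac{1}{2360}\right) = \left(-1979 + 3 \cdot 123201\right) \left(- \frac{1}{2360}\right) = \left(-1979 + 369603\right) \left(- \frac{1}{2360}\right) = 367624 \left(- \frac{1}{2360}\right) = - \frac{45953}{295}$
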